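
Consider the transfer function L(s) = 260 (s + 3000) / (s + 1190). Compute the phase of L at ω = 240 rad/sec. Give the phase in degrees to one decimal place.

∠(j240 + 3000) = arctan(240/3000) = 4.57°
∠(j240 + 1190) = arctan(240/1190) = 11.40°
∠L(j240) = 4.57° − 11.40° = -6.83°

-6.8°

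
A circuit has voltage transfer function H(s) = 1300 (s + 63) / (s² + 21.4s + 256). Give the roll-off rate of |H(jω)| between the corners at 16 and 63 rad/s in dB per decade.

-40 dB/decade

In this band the factors already past their corner are: complex pole pair at ωₙ ≈ 16; net slope = -40 dB/decade.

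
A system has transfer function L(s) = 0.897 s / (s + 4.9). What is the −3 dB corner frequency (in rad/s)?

4.9 rad/s

For a single-pole high-pass, the −3 dB point is at the pole: ω = 4.9 rad/s.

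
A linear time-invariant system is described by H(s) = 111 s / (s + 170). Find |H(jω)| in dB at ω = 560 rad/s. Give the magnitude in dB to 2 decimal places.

40.52 dB

|j560| = 560
|j560 + 170| = √(560² + 170²) = 585.2
|H(j560)| = 111 × 560 / 585.2 = 106.21
20 log₁₀(106.21) = 40.524 dB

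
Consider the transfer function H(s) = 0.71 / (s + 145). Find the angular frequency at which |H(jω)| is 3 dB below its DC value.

145 rad/s

For a single-pole low-pass, the −3 dB point is at the pole: ω = 145 rad/s.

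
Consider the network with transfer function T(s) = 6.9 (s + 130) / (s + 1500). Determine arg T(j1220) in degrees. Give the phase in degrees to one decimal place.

∠(j1220 + 130) = arctan(1220/130) = 83.92°
∠(j1220 + 1500) = arctan(1220/1500) = 39.12°
∠T(j1220) = 83.92° − 39.12° = 44.80°

44.8°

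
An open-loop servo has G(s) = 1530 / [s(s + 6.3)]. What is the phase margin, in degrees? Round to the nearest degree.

9°

Gain crossover: |G(jω)| = 1 at ω ≈ 38.9 rad s⁻¹.
∠G(j38.9) = −90° − arctan(38.9/6.3) ≈ -170.79°
PM = 180° + (-170.79°) = 9.21°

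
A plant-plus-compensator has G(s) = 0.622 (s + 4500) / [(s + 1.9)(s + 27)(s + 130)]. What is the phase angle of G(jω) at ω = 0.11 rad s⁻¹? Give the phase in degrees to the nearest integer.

∠(j0.11 + 4500) = arctan(0.11/4500) = 0.00°
∠(j0.11 + 1.9) = arctan(0.11/1.9) = 3.31°
∠(j0.11 + 27) = arctan(0.11/27) = 0.23°
∠(j0.11 + 130) = arctan(0.11/130) = 0.05°
∠G(j0.11) = 0.00° − (3.31° + 0.23° + 0.05°) = -3.59°

-4°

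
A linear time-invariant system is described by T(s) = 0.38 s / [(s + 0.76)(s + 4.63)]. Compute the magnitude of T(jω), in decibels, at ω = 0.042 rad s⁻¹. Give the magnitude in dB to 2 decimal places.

-46.88 dB

|j0.042| = 0.042
|j0.042 + 0.76| = √(0.042² + 0.76²) = 0.7612
|j0.042 + 4.63| = √(0.042² + 4.63²) = 4.63
|T(j0.042)| = 0.38 × 0.042 / (0.7612 × 4.63) = 0.0045285
20 log₁₀(0.0045285) = -46.881 dB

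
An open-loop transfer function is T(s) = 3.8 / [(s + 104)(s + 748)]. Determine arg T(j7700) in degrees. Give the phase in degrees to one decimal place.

-173.7°

∠(j7700 + 104) = arctan(7700/104) = 89.23°
∠(j7700 + 748) = arctan(7700/748) = 84.45°
∠T(j7700) = − (89.23° + 84.45°) = -173.68°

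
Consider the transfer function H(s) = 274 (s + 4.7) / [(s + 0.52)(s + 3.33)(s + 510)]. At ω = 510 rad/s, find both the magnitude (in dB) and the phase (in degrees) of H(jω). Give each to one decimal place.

|j510 + 4.7| = √(510² + 4.7²) = 510
|j510 + 0.52| = √(510² + 0.52²) = 510
|j510 + 3.33| = √(510² + 3.33²) = 510
|j510 + 510| = √(510² + 510²) = 721.2
|H(j510)| = 274 × 510 / (510 × 510 × 721.2) = 0.00074491
20 log₁₀(0.00074491) = -62.56 dB
∠(j510 + 4.7) = arctan(510/4.7) = 89.47°
∠(j510 + 0.52) = arctan(510/0.52) = 89.94°
∠(j510 + 3.33) = arctan(510/3.33) = 89.63°
∠(j510 + 510) = arctan(510/510) = 45.00°
∠H(j510) = 89.47° − (89.94° + 89.63° + 45.00°) = -135.10°

|H| = -62.6 dB, ∠H = -135.1 deg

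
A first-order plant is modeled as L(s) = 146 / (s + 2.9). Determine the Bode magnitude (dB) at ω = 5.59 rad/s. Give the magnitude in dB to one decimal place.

27.3 dB

|j5.59 + 2.9| = √(5.59² + 2.9²) = 6.297
|L(j5.59)| = 146 / 6.297 = 23.184
20 log₁₀(23.184) = 27.30 dB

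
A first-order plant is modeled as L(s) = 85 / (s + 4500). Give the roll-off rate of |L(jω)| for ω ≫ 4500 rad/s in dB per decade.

With 0 zeros and 1 pole, the high-frequency asymptotic slope is 20 × (0 − 1) = -20 dB/decade.

-20 dB/decade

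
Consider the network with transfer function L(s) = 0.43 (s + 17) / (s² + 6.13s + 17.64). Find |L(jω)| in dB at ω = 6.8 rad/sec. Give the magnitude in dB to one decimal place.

-16.2 dB

|j6.8 + 17| = √(6.8² + 17²) = 18.31
|(j6.8)² + 6.13(j6.8) + 17.64| = |-28.6 + j41.684| = 50.55
|L(j6.8)| = 0.43 × 18.31 / 50.55 = 0.15574
20 log₁₀(0.15574) = -16.15 dB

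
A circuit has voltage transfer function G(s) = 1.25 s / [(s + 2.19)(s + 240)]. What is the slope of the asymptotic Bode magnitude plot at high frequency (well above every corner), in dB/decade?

With 1 zero and 2 poles, the high-frequency asymptotic slope is 20 × (1 − 2) = -20 dB/decade.

-20 dB/decade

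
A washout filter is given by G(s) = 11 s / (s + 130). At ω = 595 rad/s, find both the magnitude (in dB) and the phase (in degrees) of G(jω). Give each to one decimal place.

|G| = 20.6 dB, ∠G = 12.3°

|j595| = 595
|j595 + 130| = √(595² + 130²) = 609
|G(j595)| = 11 × 595 / 609 = 10.746
20 log₁₀(10.746) = 20.63 dB
∠(j595) = 90.00°
∠(j595 + 130) = arctan(595/130) = 77.68°
∠G(j595) = 90.00° − 77.68° = 12.32°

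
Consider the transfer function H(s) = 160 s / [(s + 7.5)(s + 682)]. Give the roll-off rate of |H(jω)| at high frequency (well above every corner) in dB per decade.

With 1 zero and 2 poles, the high-frequency asymptotic slope is 20 × (1 − 2) = -20 dB/decade.

-20 dB/decade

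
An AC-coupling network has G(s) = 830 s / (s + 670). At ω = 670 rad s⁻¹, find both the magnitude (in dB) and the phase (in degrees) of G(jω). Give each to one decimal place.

|j670| = 670
|j670 + 670| = √(670² + 670²) = 947.5
|G(j670)| = 830 × 670 / 947.5 = 586.9
20 log₁₀(586.9) = 55.37 dB
∠(j670) = 90.00°
∠(j670 + 670) = arctan(670/670) = 45.00°
∠G(j670) = 90.00° − 45.00° = 45.00°

|G| = 55.4 dB, ∠G = 45.0°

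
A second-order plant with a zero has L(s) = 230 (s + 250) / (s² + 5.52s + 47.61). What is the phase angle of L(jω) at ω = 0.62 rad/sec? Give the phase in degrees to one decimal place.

∠(j0.62 + 250) = arctan(0.62/250) = 0.14°
∠[(j0.62)² + 5.52(j0.62) + 47.61] = ∠[47.226 + j3.4224] = 4.14°
∠L(j0.62) = 0.14° − 4.14° = -4.00°

-4.0°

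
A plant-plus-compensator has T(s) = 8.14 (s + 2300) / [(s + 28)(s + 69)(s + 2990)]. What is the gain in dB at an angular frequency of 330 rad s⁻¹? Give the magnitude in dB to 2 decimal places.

|j330 + 2300| = √(330² + 2300²) = 2324
|j330 + 28| = √(330² + 28²) = 331.2
|j330 + 69| = √(330² + 69²) = 337.1
|j330 + 2990| = √(330² + 2990²) = 3008
|T(j330)| = 8.14 × 2324 / (331.2 × 337.1 × 3008) = 5.6312e-05
20 log₁₀(5.6312e-05) = -84.988 dB

-84.99 dB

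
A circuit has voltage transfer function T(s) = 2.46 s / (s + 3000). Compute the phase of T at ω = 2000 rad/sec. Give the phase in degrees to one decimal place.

∠(j2000) = 90.00°
∠(j2000 + 3000) = arctan(2000/3000) = 33.69°
∠T(j2000) = 90.00° − 33.69° = 56.31°

56.3°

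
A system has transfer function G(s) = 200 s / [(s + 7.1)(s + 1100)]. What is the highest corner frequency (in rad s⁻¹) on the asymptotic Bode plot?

Break frequencies occur at each pole and zero magnitude: 7.1 rad s⁻¹, 1100 rad s⁻¹.
The highest is 1100 rad s⁻¹.

1100 rad s⁻¹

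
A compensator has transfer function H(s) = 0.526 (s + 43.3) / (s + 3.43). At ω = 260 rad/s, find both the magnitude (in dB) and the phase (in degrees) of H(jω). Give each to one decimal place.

|H| = -5.5 dB, ∠H = -8.7°

|j260 + 43.3| = √(260² + 43.3²) = 263.6
|j260 + 3.43| = √(260² + 3.43²) = 260
|H(j260)| = 0.526 × 263.6 / 260 = 0.5332
20 log₁₀(0.5332) = -5.46 dB
∠(j260 + 43.3) = arctan(260/43.3) = 80.54°
∠(j260 + 3.43) = arctan(260/3.43) = 89.24°
∠H(j260) = 80.54° − 89.24° = -8.70°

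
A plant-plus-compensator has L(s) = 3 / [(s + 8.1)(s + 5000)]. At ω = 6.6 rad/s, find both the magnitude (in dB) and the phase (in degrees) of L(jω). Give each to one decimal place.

|L| = -84.8 dB, ∠L = -39.2 deg

|j6.6 + 8.1| = √(6.6² + 8.1²) = 10.45
|j6.6 + 5000| = √(6.6² + 5000²) = 5000
|L(j6.6)| = 3 / (10.45 × 5000) = 5.7425e-05
20 log₁₀(5.7425e-05) = -84.82 dB
∠(j6.6 + 8.1) = arctan(6.6/8.1) = 39.17°
∠(j6.6 + 5000) = arctan(6.6/5000) = 0.08°
∠L(j6.6) = − (39.17° + 0.08°) = -39.25°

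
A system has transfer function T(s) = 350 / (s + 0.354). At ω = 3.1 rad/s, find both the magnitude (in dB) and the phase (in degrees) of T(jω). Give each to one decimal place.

|T| = 41.0 dB, ∠T = -83.5°

|j3.1 + 0.354| = √(3.1² + 0.354²) = 3.12
|T(j3.1)| = 350 / 3.12 = 112.17
20 log₁₀(112.17) = 41.00 dB
∠(j3.1 + 0.354) = arctan(3.1/0.354) = 83.49°
∠T(j3.1) = −83.49° = -83.49°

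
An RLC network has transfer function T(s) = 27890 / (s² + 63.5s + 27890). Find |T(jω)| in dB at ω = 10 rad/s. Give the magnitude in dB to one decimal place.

0.0 dB

|(j10)² + 63.5(j10) + 27890| = |27790 + j635| = 2.78e+04
|T(j10)| = 27890 / 2.78e+04 = 1.0033
20 log₁₀(1.0033) = 0.03 dB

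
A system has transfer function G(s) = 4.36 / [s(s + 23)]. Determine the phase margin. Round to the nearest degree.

Gain crossover: |G(jω)| = 1 at ω ≈ 0.19 rad s⁻¹.
∠G(j0.19) = −90° − arctan(0.19/23) ≈ -90.47°
PM = 180° + (-90.47°) = 89.53°

90°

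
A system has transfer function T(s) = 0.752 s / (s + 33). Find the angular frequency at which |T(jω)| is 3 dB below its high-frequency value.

For a single-pole high-pass, the −3 dB point is at the pole: ω = 33 rad/s.

33 rad/s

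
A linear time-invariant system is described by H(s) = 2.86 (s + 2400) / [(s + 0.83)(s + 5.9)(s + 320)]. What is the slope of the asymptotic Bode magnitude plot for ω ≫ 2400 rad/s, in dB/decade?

-40 dB/decade

With 1 zero and 3 poles, the high-frequency asymptotic slope is 20 × (1 − 3) = -40 dB/decade.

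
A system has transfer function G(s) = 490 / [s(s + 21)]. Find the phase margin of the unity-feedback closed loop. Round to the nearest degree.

Gain crossover: |G(jω)| = 1 at ω ≈ 17.8 rad s⁻¹.
∠G(j17.8) = −90° − arctan(17.8/21) ≈ -130.28°
PM = 180° + (-130.28°) = 49.72°

50 deg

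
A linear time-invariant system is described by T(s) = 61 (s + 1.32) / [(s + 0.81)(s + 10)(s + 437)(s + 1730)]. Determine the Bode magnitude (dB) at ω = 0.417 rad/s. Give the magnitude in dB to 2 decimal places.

|j0.417 + 1.32| = √(0.417² + 1.32²) = 1.384
|j0.417 + 0.81| = √(0.417² + 0.81²) = 0.911
|j0.417 + 10| = √(0.417² + 10²) = 10.01
|j0.417 + 437| = √(0.417² + 437²) = 437
|j0.417 + 1730| = √(0.417² + 1730²) = 1730
|T(j0.417)| = 61 × 1.384 / (0.911 × 10.01 × 437 × 1730) = 1.225e-05
20 log₁₀(1.225e-05) = -98.238 dB

-98.24 dB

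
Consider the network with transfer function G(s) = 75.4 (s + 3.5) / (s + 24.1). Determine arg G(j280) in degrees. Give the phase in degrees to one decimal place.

∠(j280 + 3.5) = arctan(280/3.5) = 89.28°
∠(j280 + 24.1) = arctan(280/24.1) = 85.08°
∠G(j280) = 89.28° − 85.08° = 4.20°

4.2 deg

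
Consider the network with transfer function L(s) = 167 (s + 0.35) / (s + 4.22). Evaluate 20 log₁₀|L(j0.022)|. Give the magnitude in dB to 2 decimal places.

|j0.022 + 0.35| = √(0.022² + 0.35²) = 0.3507
|j0.022 + 4.22| = √(0.022² + 4.22²) = 4.22
|L(j0.022)| = 167 × 0.3507 / 4.22 = 13.878
20 log₁₀(13.878) = 22.846 dB

22.85 dB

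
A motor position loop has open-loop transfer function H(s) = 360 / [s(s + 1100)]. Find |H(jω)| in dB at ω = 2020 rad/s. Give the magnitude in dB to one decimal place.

|j2020 + 1100| = √(2020² + 1100²) = 2300
|j2020| = 2020
|H(j2020)| = 360 / (2300 × 2020) = 7.7483e-05
20 log₁₀(7.7483e-05) = -82.22 dB

-82.2 dB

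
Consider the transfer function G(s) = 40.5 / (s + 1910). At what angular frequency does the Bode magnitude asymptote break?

The single real pole at s = −1910 gives a corner at ω = 1910 rad s⁻¹.

1910 rad s⁻¹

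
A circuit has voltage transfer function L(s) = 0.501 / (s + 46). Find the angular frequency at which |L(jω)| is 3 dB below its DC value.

46 rad/sec

For a single-pole low-pass, the −3 dB point is at the pole: ω = 46 rad/sec.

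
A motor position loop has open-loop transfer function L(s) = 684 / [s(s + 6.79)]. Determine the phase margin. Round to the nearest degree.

Gain crossover: |L(jω)| = 1 at ω ≈ 25.7 rad s⁻¹.
∠L(j25.7) = −90° − arctan(25.7/6.79) ≈ -165.21°
PM = 180° + (-165.21°) = 14.79°

15°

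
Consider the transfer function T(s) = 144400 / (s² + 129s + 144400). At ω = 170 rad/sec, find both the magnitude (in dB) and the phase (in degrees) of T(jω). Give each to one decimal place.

|T| = 1.8 dB, ∠T = -10.8°

|(j170)² + 129(j170) + 144400| = |1.155e+05 + j21930| = 1.176e+05
|T(j170)| = 144400 / 1.176e+05 = 1.2283
20 log₁₀(1.2283) = 1.79 dB
∠[(j170)² + 129(j170) + 144400] = ∠[1.155e+05 + j21930] = 10.75°
∠T(j170) = −10.75° = -10.75°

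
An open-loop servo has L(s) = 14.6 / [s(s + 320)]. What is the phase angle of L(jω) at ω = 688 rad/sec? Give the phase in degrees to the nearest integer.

∠(j688 + 320) = arctan(688/320) = 65.06°
∠(j688) = 90.00°
∠L(j688) = − (65.06° + 90.00°) = -155.06°

-155°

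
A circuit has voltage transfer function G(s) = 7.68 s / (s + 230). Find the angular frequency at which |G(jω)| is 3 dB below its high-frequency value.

For a single-pole high-pass, the −3 dB point is at the pole: ω = 230 rad/s.

230 rad/s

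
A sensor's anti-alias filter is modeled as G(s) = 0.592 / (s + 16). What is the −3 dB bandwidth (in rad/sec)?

16 rad/sec

For a single-pole low-pass, the −3 dB point is at the pole: ω = 16 rad/sec.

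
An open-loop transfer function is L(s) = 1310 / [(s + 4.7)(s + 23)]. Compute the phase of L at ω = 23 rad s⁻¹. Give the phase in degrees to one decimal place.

-123.5 deg

∠(j23 + 4.7) = arctan(23/4.7) = 78.45°
∠(j23 + 23) = arctan(23/23) = 45.00°
∠L(j23) = − (78.45° + 45.00°) = -123.45°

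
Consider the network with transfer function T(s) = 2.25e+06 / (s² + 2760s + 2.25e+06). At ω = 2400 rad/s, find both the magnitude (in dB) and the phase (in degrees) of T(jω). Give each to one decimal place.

|(j2400)² + 2760(j2400) + 2.25e+06| = |-3.51e+06 + j6.624e+06| = 7.496e+06
|T(j2400)| = 2.25e+06 / 7.496e+06 = 0.30014
20 log₁₀(0.30014) = -10.45 dB
∠[(j2400)² + 2760(j2400) + 2.25e+06] = ∠[-3.51e+06 + j6.624e+06] = 117.92°
∠T(j2400) = −117.92° = -117.92°

|T| = -10.5 dB, ∠T = -117.9 deg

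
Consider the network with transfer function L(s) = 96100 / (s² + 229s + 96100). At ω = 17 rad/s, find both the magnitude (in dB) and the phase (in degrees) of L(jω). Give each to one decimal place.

|(j17)² + 229(j17) + 96100| = |95811 + j3893| = 9.589e+04
|L(j17)| = 96100 / 9.589e+04 = 1.0022
20 log₁₀(1.0022) = 0.02 dB
∠[(j17)² + 229(j17) + 96100] = ∠[95811 + j3893] = 2.33°
∠L(j17) = −2.33° = -2.33°

|L| = 0.0 dB, ∠L = -2.3°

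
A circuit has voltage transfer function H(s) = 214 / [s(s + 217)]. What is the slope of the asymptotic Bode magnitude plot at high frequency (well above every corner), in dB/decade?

With 0 zeros and 2 poles, the high-frequency asymptotic slope is 20 × (0 − 2) = -40 dB/decade.

-40 dB/decade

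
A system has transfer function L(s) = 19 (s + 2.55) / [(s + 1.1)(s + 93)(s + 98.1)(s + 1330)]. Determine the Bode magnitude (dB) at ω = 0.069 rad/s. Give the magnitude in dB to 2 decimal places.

|j0.069 + 2.55| = √(0.069² + 2.55²) = 2.551
|j0.069 + 1.1| = √(0.069² + 1.1²) = 1.102
|j0.069 + 93| = √(0.069² + 93²) = 93
|j0.069 + 98.1| = √(0.069² + 98.1²) = 98.1
|j0.069 + 1330| = √(0.069² + 1330²) = 1330
|L(j0.069)| = 19 × 2.551 / (1.102 × 93 × 98.1 × 1330) = 3.6241e-06
20 log₁₀(3.6241e-06) = -108.816 dB

-108.82 dB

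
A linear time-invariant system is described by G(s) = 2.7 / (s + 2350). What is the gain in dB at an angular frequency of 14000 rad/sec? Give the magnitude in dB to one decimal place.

|j14000 + 2350| = √(14000² + 2350²) = 1.42e+04
|G(j14000)| = 2.7 / 1.42e+04 = 0.0001902
20 log₁₀(0.0001902) = -74.42 dB

-74.4 dB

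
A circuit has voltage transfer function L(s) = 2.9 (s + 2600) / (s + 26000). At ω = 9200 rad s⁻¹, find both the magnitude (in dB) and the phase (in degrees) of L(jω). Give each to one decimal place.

|L| = 0.0 dB, ∠L = 54.7°

|j9200 + 2600| = √(9200² + 2600²) = 9560
|j9200 + 26000| = √(9200² + 26000²) = 2.758e+04
|L(j9200)| = 2.9 × 9560 / 2.758e+04 = 1.0053
20 log₁₀(1.0053) = 0.05 dB
∠(j9200 + 2600) = arctan(9200/2600) = 74.22°
∠(j9200 + 26000) = arctan(9200/26000) = 19.49°
∠L(j9200) = 74.22° − 19.49° = 54.73°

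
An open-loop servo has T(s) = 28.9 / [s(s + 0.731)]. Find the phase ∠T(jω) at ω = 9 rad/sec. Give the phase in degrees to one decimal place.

∠(j9 + 0.731) = arctan(9/0.731) = 85.36°
∠(j9) = 90.00°
∠T(j9) = − (85.36° + 90.00°) = -175.36°

-175.4°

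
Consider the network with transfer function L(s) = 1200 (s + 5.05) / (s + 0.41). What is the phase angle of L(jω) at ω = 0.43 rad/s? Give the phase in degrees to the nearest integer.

-41°

∠(j0.43 + 5.05) = arctan(0.43/5.05) = 4.87°
∠(j0.43 + 0.41) = arctan(0.43/0.41) = 46.36°
∠L(j0.43) = 4.87° − 46.36° = -41.50°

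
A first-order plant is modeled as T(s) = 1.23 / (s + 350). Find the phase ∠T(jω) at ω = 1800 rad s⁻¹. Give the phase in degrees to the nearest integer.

-79°

∠(j1800 + 350) = arctan(1800/350) = 79.00°
∠T(j1800) = −79.00° = -79.00°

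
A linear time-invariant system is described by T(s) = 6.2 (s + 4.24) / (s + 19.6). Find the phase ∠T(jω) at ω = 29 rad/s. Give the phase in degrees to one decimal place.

25.7 deg

∠(j29 + 4.24) = arctan(29/4.24) = 81.68°
∠(j29 + 19.6) = arctan(29/19.6) = 55.95°
∠T(j29) = 81.68° − 55.95° = 25.74°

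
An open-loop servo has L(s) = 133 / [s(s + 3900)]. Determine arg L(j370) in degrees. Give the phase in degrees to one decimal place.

-95.4°

∠(j370 + 3900) = arctan(370/3900) = 5.42°
∠(j370) = 90.00°
∠L(j370) = − (5.42° + 90.00°) = -95.42°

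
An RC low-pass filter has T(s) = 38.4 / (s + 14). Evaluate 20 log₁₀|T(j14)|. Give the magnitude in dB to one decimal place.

|j14 + 14| = √(14² + 14²) = 19.8
|T(j14)| = 38.4 / 19.8 = 1.9395
20 log₁₀(1.9395) = 5.75 dB

5.8 dB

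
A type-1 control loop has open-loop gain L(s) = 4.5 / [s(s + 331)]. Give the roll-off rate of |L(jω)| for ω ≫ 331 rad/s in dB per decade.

-40 dB/decade

With 0 zeros and 2 poles, the high-frequency asymptotic slope is 20 × (0 − 2) = -40 dB/decade.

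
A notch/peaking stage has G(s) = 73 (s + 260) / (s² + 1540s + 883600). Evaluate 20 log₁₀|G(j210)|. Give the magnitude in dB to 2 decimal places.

|j210 + 260| = √(210² + 260²) = 334.2
|(j210)² + 1540(j210) + 883600| = |8.395e+05 + j3.234e+05| = 8.996e+05
|G(j210)| = 73 × 334.2 / 8.996e+05 = 0.02712
20 log₁₀(0.02712) = -31.334 dB

-31.33 dB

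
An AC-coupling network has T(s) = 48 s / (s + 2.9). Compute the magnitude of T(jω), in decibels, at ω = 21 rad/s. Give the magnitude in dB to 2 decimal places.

|j21| = 21
|j21 + 2.9| = √(21² + 2.9²) = 21.2
|T(j21)| = 48 × 21 / 21.2 = 47.549
20 log₁₀(47.549) = 33.543 dB

33.54 dB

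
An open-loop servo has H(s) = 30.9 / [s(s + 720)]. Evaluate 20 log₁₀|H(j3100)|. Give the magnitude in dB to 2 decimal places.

-110.08 dB

|j3100 + 720| = √(3100² + 720²) = 3183
|j3100| = 3100
|H(j3100)| = 30.9 / (3183 × 3100) = 3.132e-06
20 log₁₀(3.132e-06) = -110.083 dB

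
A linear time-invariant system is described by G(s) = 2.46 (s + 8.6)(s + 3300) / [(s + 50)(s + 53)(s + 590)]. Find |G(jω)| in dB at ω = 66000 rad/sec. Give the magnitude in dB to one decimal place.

-88.6 dB

|j66000 + 8.6| = √(66000² + 8.6²) = 6.6e+04
|j66000 + 3300| = √(66000² + 3300²) = 6.608e+04
|j66000 + 50| = √(66000² + 50²) = 6.6e+04
|j66000 + 53| = √(66000² + 53²) = 6.6e+04
|j66000 + 590| = √(66000² + 590²) = 6.6e+04
|G(j66000)| = 2.46 × 6.6e+04 × 6.608e+04 / (6.6e+04 × 6.6e+04 × 6.6e+04) = 3.7318e-05
20 log₁₀(3.7318e-05) = -88.56 dB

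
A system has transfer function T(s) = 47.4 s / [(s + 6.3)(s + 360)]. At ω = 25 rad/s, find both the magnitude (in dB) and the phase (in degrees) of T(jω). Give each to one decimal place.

|T| = -17.9 dB, ∠T = 10.2°

|j25| = 25
|j25 + 6.3| = √(25² + 6.3²) = 25.78
|j25 + 360| = √(25² + 360²) = 360.9
|T(j25)| = 47.4 × 25 / (25.78 × 360.9) = 0.12737
20 log₁₀(0.12737) = -17.90 dB
∠(j25) = 90.00°
∠(j25 + 6.3) = arctan(25/6.3) = 75.86°
∠(j25 + 360) = arctan(25/360) = 3.97°
∠T(j25) = 90.00° − (75.86° + 3.97°) = 10.17°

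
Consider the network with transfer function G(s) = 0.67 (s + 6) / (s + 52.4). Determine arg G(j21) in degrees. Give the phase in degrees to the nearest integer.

52°

∠(j21 + 6) = arctan(21/6) = 74.05°
∠(j21 + 52.4) = arctan(21/52.4) = 21.84°
∠G(j21) = 74.05° − 21.84° = 52.22°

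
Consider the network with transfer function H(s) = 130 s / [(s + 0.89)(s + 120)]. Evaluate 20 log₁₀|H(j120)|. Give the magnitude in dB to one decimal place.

|j120| = 120
|j120 + 0.89| = √(120² + 0.89²) = 120
|j120 + 120| = √(120² + 120²) = 169.7
|H(j120)| = 130 × 120 / (120 × 169.7) = 0.76601
20 log₁₀(0.76601) = -2.32 dB

-2.3 dB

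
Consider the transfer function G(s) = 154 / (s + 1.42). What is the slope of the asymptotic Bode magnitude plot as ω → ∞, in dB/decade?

With 0 zeros and 1 pole, the high-frequency asymptotic slope is 20 × (0 − 1) = -20 dB/decade.

-20 dB/decade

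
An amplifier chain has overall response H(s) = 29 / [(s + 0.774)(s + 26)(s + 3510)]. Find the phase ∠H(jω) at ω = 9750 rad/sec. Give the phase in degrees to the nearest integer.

∠(j9750 + 0.774) = arctan(9750/0.774) = 90.00°
∠(j9750 + 26) = arctan(9750/26) = 89.85°
∠(j9750 + 3510) = arctan(9750/3510) = 70.20°
∠H(j9750) = − (90.00° + 89.85° + 70.20°) = -250.04°

-250°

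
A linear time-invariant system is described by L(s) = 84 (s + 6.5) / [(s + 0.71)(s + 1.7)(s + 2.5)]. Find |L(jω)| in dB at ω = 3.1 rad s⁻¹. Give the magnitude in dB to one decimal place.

22.6 dB

|j3.1 + 6.5| = √(3.1² + 6.5²) = 7.201
|j3.1 + 0.71| = √(3.1² + 0.71²) = 3.18
|j3.1 + 1.7| = √(3.1² + 1.7²) = 3.536
|j3.1 + 2.5| = √(3.1² + 2.5²) = 3.982
|L(j3.1)| = 84 × 7.201 / (3.18 × 3.536 × 3.982) = 13.509
20 log₁₀(13.509) = 22.61 dB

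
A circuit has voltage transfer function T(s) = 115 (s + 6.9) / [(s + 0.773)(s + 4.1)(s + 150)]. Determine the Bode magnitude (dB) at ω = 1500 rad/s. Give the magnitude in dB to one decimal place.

-85.9 dB

|j1500 + 6.9| = √(1500² + 6.9²) = 1500
|j1500 + 0.773| = √(1500² + 0.773²) = 1500
|j1500 + 4.1| = √(1500² + 4.1²) = 1500
|j1500 + 150| = √(1500² + 150²) = 1507
|T(j1500)| = 115 × 1500 / (1500 × 1500 × 1507) = 5.0858e-05
20 log₁₀(5.0858e-05) = -85.87 dB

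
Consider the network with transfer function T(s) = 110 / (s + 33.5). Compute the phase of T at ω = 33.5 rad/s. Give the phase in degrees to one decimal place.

-45.0°

∠(j33.5 + 33.5) = arctan(33.5/33.5) = 45.00°
∠T(j33.5) = −45.00° = -45.00°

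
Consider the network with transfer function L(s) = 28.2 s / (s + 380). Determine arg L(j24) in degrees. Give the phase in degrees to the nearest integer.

∠(j24) = 90.00°
∠(j24 + 380) = arctan(24/380) = 3.61°
∠L(j24) = 90.00° − 3.61° = 86.39°

86 deg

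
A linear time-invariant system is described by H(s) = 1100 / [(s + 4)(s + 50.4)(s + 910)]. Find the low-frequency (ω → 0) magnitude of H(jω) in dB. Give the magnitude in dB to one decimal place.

H(0) = 1100 / (4 × 50.4 × 910) = 0.005996
20 log₁₀(0.005996) = -44.44 dB

-44.4 dB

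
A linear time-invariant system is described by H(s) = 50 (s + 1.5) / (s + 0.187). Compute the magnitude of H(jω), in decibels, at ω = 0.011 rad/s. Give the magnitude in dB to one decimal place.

|j0.011 + 1.5| = √(0.011² + 1.5²) = 1.5
|j0.011 + 0.187| = √(0.011² + 0.187²) = 0.1873
|H(j0.011)| = 50 × 1.5 / 0.1873 = 400.39
20 log₁₀(400.39) = 52.05 dB

52.0 dB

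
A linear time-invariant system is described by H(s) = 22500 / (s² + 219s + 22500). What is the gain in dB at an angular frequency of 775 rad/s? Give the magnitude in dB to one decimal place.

|(j775)² + 219(j775) + 22500| = |-5.7812e+05 + j1.6972e+05| = 6.025e+05
|H(j775)| = 22500 / 6.025e+05 = 0.037343
20 log₁₀(0.037343) = -28.56 dB

-28.6 dB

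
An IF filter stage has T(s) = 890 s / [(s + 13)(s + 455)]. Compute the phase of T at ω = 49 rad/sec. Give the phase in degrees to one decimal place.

8.7°

∠(j49) = 90.00°
∠(j49 + 13) = arctan(49/13) = 75.14°
∠(j49 + 455) = arctan(49/455) = 6.15°
∠T(j49) = 90.00° − (75.14° + 6.15°) = 8.71°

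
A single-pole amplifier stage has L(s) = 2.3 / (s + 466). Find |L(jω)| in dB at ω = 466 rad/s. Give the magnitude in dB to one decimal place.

|j466 + 466| = √(466² + 466²) = 659
|L(j466)| = 2.3 / 659 = 0.00349
20 log₁₀(0.00349) = -49.14 dB

-49.1 dB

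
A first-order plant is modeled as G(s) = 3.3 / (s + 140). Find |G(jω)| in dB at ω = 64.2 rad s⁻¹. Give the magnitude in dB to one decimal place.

-33.4 dB

|j64.2 + 140| = √(64.2² + 140²) = 154
|G(j64.2)| = 3.3 / 154 = 0.021426
20 log₁₀(0.021426) = -33.38 dB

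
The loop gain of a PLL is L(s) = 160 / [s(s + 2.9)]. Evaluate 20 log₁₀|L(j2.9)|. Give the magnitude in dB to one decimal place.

22.6 dB

|j2.9 + 2.9| = √(2.9² + 2.9²) = 4.101
|j2.9| = 2.9
|L(j2.9)| = 160 / (4.101 × 2.9) = 13.453
20 log₁₀(13.453) = 22.58 dB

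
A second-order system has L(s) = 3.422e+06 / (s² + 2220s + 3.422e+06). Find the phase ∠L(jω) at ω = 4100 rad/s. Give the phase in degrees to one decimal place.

∠[(j4100)² + 2220(j4100) + 3.422e+06] = ∠[-1.3388e+07 + j9.102e+06] = 145.79°
∠L(j4100) = −145.79° = -145.79°

-145.8°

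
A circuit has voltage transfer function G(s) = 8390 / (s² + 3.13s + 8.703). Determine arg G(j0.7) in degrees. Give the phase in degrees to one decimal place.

-14.9°

∠[(j0.7)² + 3.13(j0.7) + 8.703] = ∠[8.213 + j2.191] = 14.94°
∠G(j0.7) = −14.94° = -14.94°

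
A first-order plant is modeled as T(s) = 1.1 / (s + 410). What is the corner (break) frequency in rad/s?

410 rad/s

The single real pole at s = −410 gives a corner at ω = 410 rad/s.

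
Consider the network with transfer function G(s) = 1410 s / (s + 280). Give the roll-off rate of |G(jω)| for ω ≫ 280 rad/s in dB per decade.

0 dB/decade

With 1 zero and 1 pole, the high-frequency asymptotic slope is 20 × (1 − 1) = 0 dB/decade.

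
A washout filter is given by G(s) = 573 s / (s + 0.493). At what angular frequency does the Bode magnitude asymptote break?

The single real pole at s = −0.493 gives a corner at ω = 0.493 rad/sec.

0.493 rad/sec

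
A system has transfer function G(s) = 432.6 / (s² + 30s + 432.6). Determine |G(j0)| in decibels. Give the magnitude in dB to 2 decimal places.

0.00 dB

G(0) = 432.6 / 432.6 = 1
20 log₁₀(1) = 0.000 dB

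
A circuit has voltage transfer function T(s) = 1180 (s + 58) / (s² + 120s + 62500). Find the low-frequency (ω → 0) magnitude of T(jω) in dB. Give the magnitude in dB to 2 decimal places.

0.79 dB

T(0) = 1180 × 58 / 62500 = 1.095
20 log₁₀(1.095) = 0.789 dB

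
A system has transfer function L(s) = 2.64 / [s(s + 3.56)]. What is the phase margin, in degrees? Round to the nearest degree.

Gain crossover: |L(jω)| = 1 at ω ≈ 0.727 rad/sec.
∠L(j0.727) = −90° − arctan(0.727/3.56) ≈ -101.54°
PM = 180° + (-101.54°) = 78.46°

78°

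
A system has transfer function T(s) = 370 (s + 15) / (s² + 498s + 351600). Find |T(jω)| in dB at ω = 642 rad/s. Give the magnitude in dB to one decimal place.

-2.7 dB

|j642 + 15| = √(642² + 15²) = 642.2
|(j642)² + 498(j642) + 351600| = |-60564 + j3.1972e+05| = 3.254e+05
|T(j642)| = 370 × 642.2 / 3.254e+05 = 0.73019
20 log₁₀(0.73019) = -2.73 dB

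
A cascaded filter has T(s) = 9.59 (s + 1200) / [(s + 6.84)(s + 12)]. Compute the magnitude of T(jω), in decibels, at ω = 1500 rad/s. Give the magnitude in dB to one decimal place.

-41.7 dB

|j1500 + 1200| = √(1500² + 1200²) = 1921
|j1500 + 6.84| = √(1500² + 6.84²) = 1500
|j1500 + 12| = √(1500² + 12²) = 1500
|T(j1500)| = 9.59 × 1921 / (1500 × 1500) = 0.0081871
20 log₁₀(0.0081871) = -41.74 dB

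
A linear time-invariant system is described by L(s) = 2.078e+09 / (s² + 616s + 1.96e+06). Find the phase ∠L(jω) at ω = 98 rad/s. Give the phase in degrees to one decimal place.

∠[(j98)² + 616(j98) + 1.96e+06] = ∠[1.9504e+06 + j60368] = 1.77°
∠L(j98) = −1.77° = -1.77°

-1.8 deg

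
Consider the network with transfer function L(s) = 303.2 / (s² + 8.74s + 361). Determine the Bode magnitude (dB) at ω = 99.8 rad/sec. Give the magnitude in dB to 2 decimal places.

-30.05 dB

|(j99.8)² + 8.74(j99.8) + 361| = |-9599 + j872.25| = 9639
|L(j99.8)| = 303.2 / 9639 = 0.031457
20 log₁₀(0.031457) = -30.046 dB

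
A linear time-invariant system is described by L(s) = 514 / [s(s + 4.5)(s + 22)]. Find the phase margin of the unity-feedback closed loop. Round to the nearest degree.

39°

Gain crossover: |L(jω)| = 1 at ω ≈ 3.87 rad/s.
∠L(j3.87) = −90° − arctan(3.87/4.5) − arctan(3.87/22) ≈ -140.72°
PM = 180° + (-140.72°) = 39.28°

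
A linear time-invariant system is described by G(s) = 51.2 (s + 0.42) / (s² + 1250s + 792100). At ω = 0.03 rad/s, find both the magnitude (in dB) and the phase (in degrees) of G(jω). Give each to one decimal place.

|j0.03 + 0.42| = √(0.03² + 0.42²) = 0.4211
|(j0.03)² + 1250(j0.03) + 792100| = |7.921e+05 + j37.5| = 7.921e+05
|G(j0.03)| = 51.2 × 0.4211 / 7.921e+05 = 2.7217e-05
20 log₁₀(2.7217e-05) = -91.30 dB
∠(j0.03 + 0.42) = arctan(0.03/0.42) = 4.09°
∠[(j0.03)² + 1250(j0.03) + 792100] = ∠[7.921e+05 + j37.5] = 0.00°
∠G(j0.03) = 4.09° − 0.00° = 4.08°

|G| = -91.3 dB, ∠G = 4.1 deg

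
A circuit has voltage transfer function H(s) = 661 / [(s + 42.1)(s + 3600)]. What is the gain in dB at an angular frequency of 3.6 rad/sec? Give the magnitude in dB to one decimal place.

|j3.6 + 42.1| = √(3.6² + 42.1²) = 42.25
|j3.6 + 3600| = √(3.6² + 3600²) = 3600
|H(j3.6)| = 661 / (42.25 × 3600) = 0.0043454
20 log₁₀(0.0043454) = -47.24 dB

-47.2 dB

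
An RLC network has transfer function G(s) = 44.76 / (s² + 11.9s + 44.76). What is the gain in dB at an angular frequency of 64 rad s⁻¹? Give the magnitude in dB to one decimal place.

|(j64)² + 11.9(j64) + 44.76| = |-4051.2 + j761.6| = 4122
|G(j64)| = 44.76 / 4122 = 0.010858
20 log₁₀(0.010858) = -39.28 dB

-39.3 dB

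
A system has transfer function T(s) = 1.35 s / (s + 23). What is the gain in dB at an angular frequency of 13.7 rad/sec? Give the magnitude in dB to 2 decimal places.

|j13.7| = 13.7
|j13.7 + 23| = √(13.7² + 23²) = 26.77
|T(j13.7)| = 1.35 × 13.7 / 26.77 = 0.69086
20 log₁₀(0.69086) = -3.212 dB

-3.21 dB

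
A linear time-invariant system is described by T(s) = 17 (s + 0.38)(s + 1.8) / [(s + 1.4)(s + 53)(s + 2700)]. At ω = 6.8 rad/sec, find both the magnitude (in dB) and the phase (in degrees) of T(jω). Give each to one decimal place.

|j6.8 + 0.38| = √(6.8² + 0.38²) = 6.811
|j6.8 + 1.8| = √(6.8² + 1.8²) = 7.034
|j6.8 + 1.4| = √(6.8² + 1.4²) = 6.943
|j6.8 + 53| = √(6.8² + 53²) = 53.43
|j6.8 + 2700| = √(6.8² + 2700²) = 2700
|T(j6.8)| = 17 × 6.811 × 7.034 / (6.943 × 53.43 × 2700) = 0.00081309
20 log₁₀(0.00081309) = -61.80 dB
∠(j6.8 + 0.38) = arctan(6.8/0.38) = 86.80°
∠(j6.8 + 1.8) = arctan(6.8/1.8) = 75.17°
∠(j6.8 + 1.4) = arctan(6.8/1.4) = 78.37°
∠(j6.8 + 53) = arctan(6.8/53) = 7.31°
∠(j6.8 + 2700) = arctan(6.8/2700) = 0.14°
∠T(j6.8) = 86.80° + 75.17° − (78.37° + 7.31° + 0.14°) = 76.15°

|T| = -61.8 dB, ∠T = 76.2°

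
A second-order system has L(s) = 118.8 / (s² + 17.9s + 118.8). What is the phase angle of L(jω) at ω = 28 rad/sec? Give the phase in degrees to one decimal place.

-143.0°

∠[(j28)² + 17.9(j28) + 118.8] = ∠[-665.2 + j501.2] = 143.00°
∠L(j28) = −143.00° = -143.00°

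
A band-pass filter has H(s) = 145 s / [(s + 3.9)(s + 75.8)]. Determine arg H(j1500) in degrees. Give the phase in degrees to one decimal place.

∠(j1500) = 90.00°
∠(j1500 + 3.9) = arctan(1500/3.9) = 89.85°
∠(j1500 + 75.8) = arctan(1500/75.8) = 87.11°
∠H(j1500) = 90.00° − (89.85° + 87.11°) = -86.96°

-87.0°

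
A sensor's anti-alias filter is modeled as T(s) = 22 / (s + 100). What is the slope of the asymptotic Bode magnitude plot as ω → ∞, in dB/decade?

With 0 zeros and 1 pole, the high-frequency asymptotic slope is 20 × (0 − 1) = -20 dB/decade.

-20 dB/decade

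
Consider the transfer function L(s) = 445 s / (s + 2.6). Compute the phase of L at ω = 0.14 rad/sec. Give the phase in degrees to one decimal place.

86.9°

∠(j0.14) = 90.00°
∠(j0.14 + 2.6) = arctan(0.14/2.6) = 3.08°
∠L(j0.14) = 90.00° − 3.08° = 86.92°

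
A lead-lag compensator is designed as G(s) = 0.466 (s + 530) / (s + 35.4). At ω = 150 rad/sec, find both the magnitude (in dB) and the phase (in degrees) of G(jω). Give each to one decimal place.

|j150 + 530| = √(150² + 530²) = 550.8
|j150 + 35.4| = √(150² + 35.4²) = 154.1
|G(j150)| = 0.466 × 550.8 / 154.1 = 1.6655
20 log₁₀(1.6655) = 4.43 dB
∠(j150 + 530) = arctan(150/530) = 15.80°
∠(j150 + 35.4) = arctan(150/35.4) = 76.72°
∠G(j150) = 15.80° − 76.72° = -60.92°

|G| = 4.4 dB, ∠G = -60.9°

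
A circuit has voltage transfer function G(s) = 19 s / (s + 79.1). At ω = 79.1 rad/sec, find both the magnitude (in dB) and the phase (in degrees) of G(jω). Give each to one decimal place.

|G| = 22.6 dB, ∠G = 45.0 deg

|j79.1| = 79.1
|j79.1 + 79.1| = √(79.1² + 79.1²) = 111.9
|G(j79.1)| = 19 × 79.1 / 111.9 = 13.435
20 log₁₀(13.435) = 22.56 dB
∠(j79.1) = 90.00°
∠(j79.1 + 79.1) = arctan(79.1/79.1) = 45.00°
∠G(j79.1) = 90.00° − 45.00° = 45.00°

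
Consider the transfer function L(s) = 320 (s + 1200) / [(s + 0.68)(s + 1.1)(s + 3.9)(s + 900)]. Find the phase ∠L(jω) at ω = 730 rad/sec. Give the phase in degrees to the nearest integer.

∠(j730 + 1200) = arctan(730/1200) = 31.31°
∠(j730 + 0.68) = arctan(730/0.68) = 89.95°
∠(j730 + 1.1) = arctan(730/1.1) = 89.91°
∠(j730 + 3.9) = arctan(730/3.9) = 89.69°
∠(j730 + 900) = arctan(730/900) = 39.05°
∠L(j730) = 31.31° − (89.95° + 89.91° + 89.69° + 39.05°) = -277.29°

-277°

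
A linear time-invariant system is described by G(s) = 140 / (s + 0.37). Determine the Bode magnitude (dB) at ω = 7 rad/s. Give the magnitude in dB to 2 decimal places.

26.01 dB

|j7 + 0.37| = √(7² + 0.37²) = 7.01
|G(j7)| = 140 / 7.01 = 19.972
20 log₁₀(19.972) = 26.008 dB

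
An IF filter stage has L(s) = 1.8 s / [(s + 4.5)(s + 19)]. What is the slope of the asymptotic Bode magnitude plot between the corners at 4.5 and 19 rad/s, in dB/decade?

0 dB/decade

In this band the factors already past their corner are: 1 differentiator zero, pole at 4.5; net slope = 0 dB/decade.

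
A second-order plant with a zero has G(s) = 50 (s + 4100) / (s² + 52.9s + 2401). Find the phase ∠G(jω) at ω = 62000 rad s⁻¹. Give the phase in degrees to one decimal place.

∠(j62000 + 4100) = arctan(62000/4100) = 86.22°
∠[(j62000)² + 52.9(j62000) + 2401] = ∠[-3.844e+09 + j3.2798e+06] = 179.95°
∠G(j62000) = 86.22° − 179.95° = -93.73°

-93.7°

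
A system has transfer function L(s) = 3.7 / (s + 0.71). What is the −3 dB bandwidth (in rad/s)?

For a single-pole low-pass, the −3 dB point is at the pole: ω = 0.71 rad/s.

0.71 rad/s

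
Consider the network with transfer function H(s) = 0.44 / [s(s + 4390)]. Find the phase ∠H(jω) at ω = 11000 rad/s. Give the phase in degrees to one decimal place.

∠(j11000 + 4390) = arctan(11000/4390) = 68.24°
∠(j11000) = 90.00°
∠H(j11000) = − (68.24° + 90.00°) = -158.24°

-158.2°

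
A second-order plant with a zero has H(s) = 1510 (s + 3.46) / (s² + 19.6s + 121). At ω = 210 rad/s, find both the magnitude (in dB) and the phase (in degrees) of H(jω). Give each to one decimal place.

|j210 + 3.46| = √(210² + 3.46²) = 210
|(j210)² + 19.6(j210) + 121| = |-43979 + j4116| = 4.417e+04
|H(j210)| = 1510 × 210 / 4.417e+04 = 7.1799
20 log₁₀(7.1799) = 17.12 dB
∠(j210 + 3.46) = arctan(210/3.46) = 89.06°
∠[(j210)² + 19.6(j210) + 121] = ∠[-43979 + j4116] = 174.65°
∠H(j210) = 89.06° − 174.65° = -85.60°

|H| = 17.1 dB, ∠H = -85.6°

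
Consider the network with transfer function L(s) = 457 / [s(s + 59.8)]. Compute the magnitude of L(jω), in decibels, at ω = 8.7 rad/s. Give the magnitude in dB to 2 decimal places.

|j8.7 + 59.8| = √(8.7² + 59.8²) = 60.43
|j8.7| = 8.7
|L(j8.7)| = 457 / (60.43 × 8.7) = 0.86926
20 log₁₀(0.86926) = -1.217 dB

-1.22 dB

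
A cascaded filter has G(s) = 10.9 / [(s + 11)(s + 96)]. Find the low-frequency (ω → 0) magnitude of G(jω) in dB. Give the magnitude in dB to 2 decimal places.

-39.72 dB

G(0) = 10.9 / (11 × 96) = 0.010322
20 log₁₀(0.010322) = -39.725 dB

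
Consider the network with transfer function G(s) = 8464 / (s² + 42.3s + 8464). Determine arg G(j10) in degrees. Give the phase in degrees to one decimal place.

∠[(j10)² + 42.3(j10) + 8464] = ∠[8364 + j423] = 2.90°
∠G(j10) = −2.90° = -2.90°

-2.9°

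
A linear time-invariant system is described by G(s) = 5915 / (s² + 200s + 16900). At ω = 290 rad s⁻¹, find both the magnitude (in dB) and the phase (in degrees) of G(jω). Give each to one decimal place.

|(j290)² + 200(j290) + 16900| = |-67200 + j58000| = 8.877e+04
|G(j290)| = 5915 / 8.877e+04 = 0.066634
20 log₁₀(0.066634) = -23.53 dB
∠[(j290)² + 200(j290) + 16900] = ∠[-67200 + j58000] = 139.20°
∠G(j290) = −139.20° = -139.20°

|G| = -23.5 dB, ∠G = -139.2°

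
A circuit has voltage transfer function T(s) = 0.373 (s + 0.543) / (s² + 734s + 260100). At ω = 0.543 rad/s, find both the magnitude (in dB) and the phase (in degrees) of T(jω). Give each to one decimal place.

|T| = -119.2 dB, ∠T = 44.9°

|j0.543 + 0.543| = √(0.543² + 0.543²) = 0.7679
|(j0.543)² + 734(j0.543) + 260100| = |2.601e+05 + j398.56| = 2.601e+05
|T(j0.543)| = 0.373 × 0.7679 / 2.601e+05 = 1.1012e-06
20 log₁₀(1.1012e-06) = -119.16 dB
∠(j0.543 + 0.543) = arctan(0.543/0.543) = 45.00°
∠[(j0.543)² + 734(j0.543) + 260100] = ∠[2.601e+05 + j398.56] = 0.09°
∠T(j0.543) = 45.00° − 0.09° = 44.91°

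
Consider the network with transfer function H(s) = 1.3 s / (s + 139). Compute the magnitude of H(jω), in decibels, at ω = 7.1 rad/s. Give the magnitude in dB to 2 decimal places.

|j7.1| = 7.1
|j7.1 + 139| = √(7.1² + 139²) = 139.2
|H(j7.1)| = 1.3 × 7.1 / 139.2 = 0.066316
20 log₁₀(0.066316) = -23.568 dB

-23.57 dB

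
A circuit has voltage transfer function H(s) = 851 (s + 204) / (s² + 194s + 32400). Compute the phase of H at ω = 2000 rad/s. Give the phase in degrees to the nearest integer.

-90°

∠(j2000 + 204) = arctan(2000/204) = 84.18°
∠[(j2000)² + 194(j2000) + 32400] = ∠[-3.9676e+06 + j3.88e+05] = 174.41°
∠H(j2000) = 84.18° − 174.41° = -90.24°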